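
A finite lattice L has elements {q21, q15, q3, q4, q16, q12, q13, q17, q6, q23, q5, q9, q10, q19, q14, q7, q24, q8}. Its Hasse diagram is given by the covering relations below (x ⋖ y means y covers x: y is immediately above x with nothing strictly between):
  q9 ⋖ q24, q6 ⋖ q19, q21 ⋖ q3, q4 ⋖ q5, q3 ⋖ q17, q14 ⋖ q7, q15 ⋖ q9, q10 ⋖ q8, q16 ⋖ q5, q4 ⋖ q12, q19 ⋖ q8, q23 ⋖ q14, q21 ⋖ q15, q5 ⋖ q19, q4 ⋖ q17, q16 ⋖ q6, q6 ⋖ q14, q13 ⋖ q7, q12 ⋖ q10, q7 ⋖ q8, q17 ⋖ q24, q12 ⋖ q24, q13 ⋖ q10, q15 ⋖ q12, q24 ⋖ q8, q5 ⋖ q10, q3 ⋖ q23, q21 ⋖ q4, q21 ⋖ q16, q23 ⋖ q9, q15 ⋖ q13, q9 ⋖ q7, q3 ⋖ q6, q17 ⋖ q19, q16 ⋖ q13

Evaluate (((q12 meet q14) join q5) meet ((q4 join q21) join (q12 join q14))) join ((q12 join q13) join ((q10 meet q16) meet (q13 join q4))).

q10

q12 ∧ q14 = q21
q21 ∨ q5 = q5
q4 ∨ q21 = q4
q12 ∨ q14 = q8
q4 ∨ q8 = q8
q5 ∧ q8 = q5
q12 ∨ q13 = q10
q10 ∧ q16 = q16
q13 ∨ q4 = q10
q16 ∧ q10 = q16
q10 ∨ q16 = q10
q5 ∨ q10 = q10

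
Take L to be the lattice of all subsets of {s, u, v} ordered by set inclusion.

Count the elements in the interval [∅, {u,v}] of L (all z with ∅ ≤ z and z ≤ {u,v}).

The interval [∅, {u,v}] = {{u,v}, {u}, {v}, ∅}, which has 4 elements.

4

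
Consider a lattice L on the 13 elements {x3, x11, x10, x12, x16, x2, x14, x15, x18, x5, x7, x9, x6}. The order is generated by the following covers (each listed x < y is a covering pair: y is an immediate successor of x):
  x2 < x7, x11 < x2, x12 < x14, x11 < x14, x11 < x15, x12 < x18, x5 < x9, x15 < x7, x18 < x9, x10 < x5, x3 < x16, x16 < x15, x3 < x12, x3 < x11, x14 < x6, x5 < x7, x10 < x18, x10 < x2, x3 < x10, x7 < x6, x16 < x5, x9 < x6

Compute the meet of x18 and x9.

x18

Common lower bounds of {x18, x9}: x10, x12, x18, x3.
The greatest among these is x18.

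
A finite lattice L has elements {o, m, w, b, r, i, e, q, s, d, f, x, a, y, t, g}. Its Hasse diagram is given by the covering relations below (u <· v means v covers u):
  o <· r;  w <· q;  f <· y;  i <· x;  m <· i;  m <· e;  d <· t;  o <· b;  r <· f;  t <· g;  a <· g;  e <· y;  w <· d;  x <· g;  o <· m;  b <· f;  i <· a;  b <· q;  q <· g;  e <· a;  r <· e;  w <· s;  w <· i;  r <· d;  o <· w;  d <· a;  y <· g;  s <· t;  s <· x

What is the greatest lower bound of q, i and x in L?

Common lower bounds of {q, i, x}: o, w.
The greatest among these is w.

w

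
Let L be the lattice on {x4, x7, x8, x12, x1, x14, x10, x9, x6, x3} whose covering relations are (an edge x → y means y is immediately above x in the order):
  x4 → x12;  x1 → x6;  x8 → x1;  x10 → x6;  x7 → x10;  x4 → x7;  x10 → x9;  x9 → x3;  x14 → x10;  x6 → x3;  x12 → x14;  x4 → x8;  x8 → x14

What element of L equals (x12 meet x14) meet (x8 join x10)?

x12 ∧ x14 = x12
x8 ∨ x10 = x10
x12 ∧ x10 = x12

x12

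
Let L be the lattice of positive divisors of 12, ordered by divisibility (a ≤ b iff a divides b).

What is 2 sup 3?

In the divisibility order, the join is the least common multiple: lcm(2, 3) = 6.

6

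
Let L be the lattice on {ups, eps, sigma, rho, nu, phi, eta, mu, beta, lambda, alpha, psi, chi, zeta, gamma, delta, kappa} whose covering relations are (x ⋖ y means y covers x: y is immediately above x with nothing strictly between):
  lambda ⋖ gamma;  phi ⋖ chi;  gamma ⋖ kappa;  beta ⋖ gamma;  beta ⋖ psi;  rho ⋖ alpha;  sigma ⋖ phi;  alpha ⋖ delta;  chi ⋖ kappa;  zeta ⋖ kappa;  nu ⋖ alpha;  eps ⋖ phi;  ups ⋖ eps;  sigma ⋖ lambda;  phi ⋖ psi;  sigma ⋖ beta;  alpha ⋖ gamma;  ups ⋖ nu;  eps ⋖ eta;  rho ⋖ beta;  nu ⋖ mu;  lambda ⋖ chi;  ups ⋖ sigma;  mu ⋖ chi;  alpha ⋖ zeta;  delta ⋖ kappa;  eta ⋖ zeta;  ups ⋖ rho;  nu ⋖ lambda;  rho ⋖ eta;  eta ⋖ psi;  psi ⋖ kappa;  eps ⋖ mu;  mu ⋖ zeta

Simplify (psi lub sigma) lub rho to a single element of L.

psi

psi ∨ sigma = psi
psi ∨ rho = psi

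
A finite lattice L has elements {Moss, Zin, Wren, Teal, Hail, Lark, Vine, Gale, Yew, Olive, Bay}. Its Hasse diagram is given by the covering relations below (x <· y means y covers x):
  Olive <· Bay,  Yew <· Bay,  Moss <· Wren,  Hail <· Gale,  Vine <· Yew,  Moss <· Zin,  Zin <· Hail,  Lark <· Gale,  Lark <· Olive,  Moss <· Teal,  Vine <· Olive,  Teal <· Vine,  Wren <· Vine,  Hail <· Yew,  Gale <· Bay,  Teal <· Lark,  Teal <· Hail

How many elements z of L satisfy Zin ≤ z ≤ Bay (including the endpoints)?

The interval [Zin, Bay] = {Bay, Gale, Hail, Yew, Zin}, which has 5 elements.

5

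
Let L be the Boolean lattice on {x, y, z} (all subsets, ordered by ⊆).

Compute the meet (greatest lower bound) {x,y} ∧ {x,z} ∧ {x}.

Under ⊆, meet is intersection: {x,y} ∩ {x,z} ∩ {x} = {x}.

{x}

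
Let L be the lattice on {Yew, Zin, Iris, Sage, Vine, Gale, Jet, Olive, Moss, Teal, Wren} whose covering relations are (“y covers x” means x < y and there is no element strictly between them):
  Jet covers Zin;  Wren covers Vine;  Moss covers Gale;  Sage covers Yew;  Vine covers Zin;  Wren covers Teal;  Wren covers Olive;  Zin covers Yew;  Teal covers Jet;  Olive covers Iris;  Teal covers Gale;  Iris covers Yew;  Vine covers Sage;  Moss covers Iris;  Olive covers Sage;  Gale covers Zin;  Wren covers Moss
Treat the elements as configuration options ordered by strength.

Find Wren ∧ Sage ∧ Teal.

Yew

Common lower bounds of {Wren, Sage, Teal}: Yew.
The greatest among these is Yew.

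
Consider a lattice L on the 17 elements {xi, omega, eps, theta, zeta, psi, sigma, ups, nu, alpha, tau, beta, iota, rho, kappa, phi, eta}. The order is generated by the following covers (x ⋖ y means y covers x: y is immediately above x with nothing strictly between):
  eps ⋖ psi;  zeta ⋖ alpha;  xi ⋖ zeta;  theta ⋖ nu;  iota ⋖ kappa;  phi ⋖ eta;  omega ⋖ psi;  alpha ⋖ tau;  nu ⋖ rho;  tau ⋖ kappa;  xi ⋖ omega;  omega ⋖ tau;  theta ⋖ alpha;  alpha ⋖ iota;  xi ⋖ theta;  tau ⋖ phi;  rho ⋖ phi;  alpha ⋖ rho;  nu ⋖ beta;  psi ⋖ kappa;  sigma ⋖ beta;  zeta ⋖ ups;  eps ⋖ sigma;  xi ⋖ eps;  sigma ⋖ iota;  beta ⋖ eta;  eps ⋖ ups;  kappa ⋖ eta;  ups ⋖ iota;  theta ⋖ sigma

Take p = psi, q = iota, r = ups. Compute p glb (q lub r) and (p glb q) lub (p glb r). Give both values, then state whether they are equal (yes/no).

eps; eps; yes

q lub r = iota, so p glb (q lub r) = psi glb iota = eps.
p glb q = eps and p glb r = eps, so (p glb q) lub (p glb r) = eps lub eps = eps.
Equal: yes.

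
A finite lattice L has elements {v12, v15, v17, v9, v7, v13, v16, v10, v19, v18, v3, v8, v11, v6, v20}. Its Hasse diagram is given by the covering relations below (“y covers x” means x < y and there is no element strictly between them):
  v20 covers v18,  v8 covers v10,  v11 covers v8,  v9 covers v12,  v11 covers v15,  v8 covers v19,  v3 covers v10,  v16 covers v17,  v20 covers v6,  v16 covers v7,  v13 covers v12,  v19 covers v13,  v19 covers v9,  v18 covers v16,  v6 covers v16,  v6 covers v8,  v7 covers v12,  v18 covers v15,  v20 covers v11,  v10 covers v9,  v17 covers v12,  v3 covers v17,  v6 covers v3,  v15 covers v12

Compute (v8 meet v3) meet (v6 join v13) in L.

v8 ∧ v3 = v10
v6 ∨ v13 = v6
v10 ∧ v6 = v10

v10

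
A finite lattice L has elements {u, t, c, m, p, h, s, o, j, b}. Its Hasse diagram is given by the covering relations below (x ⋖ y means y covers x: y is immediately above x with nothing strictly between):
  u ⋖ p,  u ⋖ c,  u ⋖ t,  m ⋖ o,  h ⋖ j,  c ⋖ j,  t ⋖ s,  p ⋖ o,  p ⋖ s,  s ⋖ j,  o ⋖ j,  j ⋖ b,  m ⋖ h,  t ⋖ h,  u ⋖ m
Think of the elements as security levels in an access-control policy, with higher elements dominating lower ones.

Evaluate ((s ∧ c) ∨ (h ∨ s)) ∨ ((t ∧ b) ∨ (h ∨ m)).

s ∧ c = u
h ∨ s = j
u ∨ j = j
t ∧ b = t
h ∨ m = h
t ∨ h = h
j ∨ h = j

j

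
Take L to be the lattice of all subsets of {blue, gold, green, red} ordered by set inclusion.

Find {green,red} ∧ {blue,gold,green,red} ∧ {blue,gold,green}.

{green}

Common lower bounds of {{green,red}, {blue,gold,green,red}, {blue,gold,green}}: {green}, {}.
The greatest among these is {green}.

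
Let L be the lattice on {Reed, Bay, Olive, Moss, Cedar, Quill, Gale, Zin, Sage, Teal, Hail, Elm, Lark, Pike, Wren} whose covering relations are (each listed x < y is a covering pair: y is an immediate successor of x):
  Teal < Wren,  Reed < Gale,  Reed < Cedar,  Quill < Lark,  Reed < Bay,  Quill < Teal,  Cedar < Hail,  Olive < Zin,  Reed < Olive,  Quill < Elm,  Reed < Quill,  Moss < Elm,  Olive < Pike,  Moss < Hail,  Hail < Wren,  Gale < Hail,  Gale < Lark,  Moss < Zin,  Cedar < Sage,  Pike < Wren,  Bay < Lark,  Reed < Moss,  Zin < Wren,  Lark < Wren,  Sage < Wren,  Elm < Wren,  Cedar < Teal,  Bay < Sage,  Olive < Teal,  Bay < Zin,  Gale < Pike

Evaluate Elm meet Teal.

Elm ∧ Teal = Quill

Quill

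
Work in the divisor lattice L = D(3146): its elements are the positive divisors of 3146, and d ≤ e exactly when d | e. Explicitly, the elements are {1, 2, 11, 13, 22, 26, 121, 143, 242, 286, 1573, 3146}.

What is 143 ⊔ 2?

In the divisibility order, the join is the least common multiple: lcm(143, 2) = 286.

286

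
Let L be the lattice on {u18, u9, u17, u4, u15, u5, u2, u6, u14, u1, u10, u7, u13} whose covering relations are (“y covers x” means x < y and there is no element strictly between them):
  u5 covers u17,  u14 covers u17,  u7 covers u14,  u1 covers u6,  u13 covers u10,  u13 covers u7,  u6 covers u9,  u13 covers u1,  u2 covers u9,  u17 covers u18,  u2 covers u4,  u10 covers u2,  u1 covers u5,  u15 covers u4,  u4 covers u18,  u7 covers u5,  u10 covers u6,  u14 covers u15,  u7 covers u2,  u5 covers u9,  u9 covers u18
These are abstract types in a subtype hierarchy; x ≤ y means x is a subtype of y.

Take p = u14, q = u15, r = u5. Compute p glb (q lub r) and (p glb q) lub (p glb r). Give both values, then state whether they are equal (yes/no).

u14; u14; yes

q lub r = u7, so p glb (q lub r) = u14 glb u7 = u14.
p glb q = u15 and p glb r = u17, so (p glb q) lub (p glb r) = u15 lub u17 = u14.
Equal: yes.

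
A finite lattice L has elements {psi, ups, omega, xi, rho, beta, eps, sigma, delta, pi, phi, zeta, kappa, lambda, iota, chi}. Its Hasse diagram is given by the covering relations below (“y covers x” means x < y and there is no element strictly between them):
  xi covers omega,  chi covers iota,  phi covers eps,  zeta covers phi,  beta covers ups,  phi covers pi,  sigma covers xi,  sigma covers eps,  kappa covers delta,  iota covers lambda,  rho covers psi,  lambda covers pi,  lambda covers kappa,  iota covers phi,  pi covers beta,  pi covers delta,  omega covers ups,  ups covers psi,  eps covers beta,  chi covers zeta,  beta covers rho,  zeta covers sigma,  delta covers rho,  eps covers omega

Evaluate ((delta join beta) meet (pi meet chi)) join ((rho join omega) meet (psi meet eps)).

delta ∨ beta = pi
pi ∧ chi = pi
pi ∧ pi = pi
rho ∨ omega = eps
psi ∧ eps = psi
eps ∧ psi = psi
pi ∨ psi = pi

pi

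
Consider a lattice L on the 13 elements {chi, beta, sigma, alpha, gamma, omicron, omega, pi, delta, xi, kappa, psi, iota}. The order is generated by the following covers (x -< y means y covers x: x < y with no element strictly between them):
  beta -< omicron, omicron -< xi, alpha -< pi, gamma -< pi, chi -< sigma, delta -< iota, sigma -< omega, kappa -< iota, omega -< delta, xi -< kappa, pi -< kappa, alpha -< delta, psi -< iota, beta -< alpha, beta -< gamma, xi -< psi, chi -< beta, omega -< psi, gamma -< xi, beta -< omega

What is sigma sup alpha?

delta

Common upper bounds of {sigma, alpha}: delta, iota.
The least among these is delta.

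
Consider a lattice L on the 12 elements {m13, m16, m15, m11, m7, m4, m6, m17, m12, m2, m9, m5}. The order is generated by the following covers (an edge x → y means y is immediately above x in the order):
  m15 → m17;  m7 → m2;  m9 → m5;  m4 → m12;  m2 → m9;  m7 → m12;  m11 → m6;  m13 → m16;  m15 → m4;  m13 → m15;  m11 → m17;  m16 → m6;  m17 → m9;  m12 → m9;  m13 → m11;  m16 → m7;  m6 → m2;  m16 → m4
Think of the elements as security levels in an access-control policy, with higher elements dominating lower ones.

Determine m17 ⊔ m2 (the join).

m9

Common upper bounds of {m17, m2}: m5, m9.
The least among these is m9.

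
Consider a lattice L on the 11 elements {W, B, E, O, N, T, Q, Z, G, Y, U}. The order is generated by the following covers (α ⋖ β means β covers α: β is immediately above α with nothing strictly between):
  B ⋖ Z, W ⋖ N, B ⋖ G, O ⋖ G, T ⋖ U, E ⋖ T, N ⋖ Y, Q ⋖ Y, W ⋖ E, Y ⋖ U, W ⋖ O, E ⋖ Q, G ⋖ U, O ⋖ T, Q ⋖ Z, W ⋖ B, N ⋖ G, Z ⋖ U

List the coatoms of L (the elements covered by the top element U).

G, T, Y, Z

The coatoms are exactly the elements covered by U: G, T, Y, Z.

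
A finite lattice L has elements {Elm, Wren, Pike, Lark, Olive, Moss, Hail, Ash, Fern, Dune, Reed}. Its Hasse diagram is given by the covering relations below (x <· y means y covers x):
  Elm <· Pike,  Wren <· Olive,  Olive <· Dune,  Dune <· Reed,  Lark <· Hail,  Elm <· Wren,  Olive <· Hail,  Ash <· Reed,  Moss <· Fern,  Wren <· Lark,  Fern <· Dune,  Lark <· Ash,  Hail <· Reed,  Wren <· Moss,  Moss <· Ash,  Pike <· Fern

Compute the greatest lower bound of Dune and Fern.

Common lower bounds of {Dune, Fern}: Elm, Fern, Moss, Pike, Wren.
The greatest among these is Fern.

Fern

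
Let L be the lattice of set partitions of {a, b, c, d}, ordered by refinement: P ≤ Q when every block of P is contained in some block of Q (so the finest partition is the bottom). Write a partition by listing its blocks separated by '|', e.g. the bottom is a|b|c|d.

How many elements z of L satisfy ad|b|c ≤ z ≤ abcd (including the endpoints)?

5

The interval [ad|b|c, abcd] = {abcd, abd|c, acd|b, ad|bc, ad|b|c}, which has 5 elements.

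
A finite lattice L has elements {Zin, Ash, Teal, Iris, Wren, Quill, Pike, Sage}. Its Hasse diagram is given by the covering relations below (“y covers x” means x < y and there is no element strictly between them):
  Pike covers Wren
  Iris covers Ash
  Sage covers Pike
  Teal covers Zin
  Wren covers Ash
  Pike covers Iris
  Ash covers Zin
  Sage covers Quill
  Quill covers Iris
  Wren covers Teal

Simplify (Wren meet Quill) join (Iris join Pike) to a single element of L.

Pike

Wren ∧ Quill = Ash
Iris ∨ Pike = Pike
Ash ∨ Pike = Pike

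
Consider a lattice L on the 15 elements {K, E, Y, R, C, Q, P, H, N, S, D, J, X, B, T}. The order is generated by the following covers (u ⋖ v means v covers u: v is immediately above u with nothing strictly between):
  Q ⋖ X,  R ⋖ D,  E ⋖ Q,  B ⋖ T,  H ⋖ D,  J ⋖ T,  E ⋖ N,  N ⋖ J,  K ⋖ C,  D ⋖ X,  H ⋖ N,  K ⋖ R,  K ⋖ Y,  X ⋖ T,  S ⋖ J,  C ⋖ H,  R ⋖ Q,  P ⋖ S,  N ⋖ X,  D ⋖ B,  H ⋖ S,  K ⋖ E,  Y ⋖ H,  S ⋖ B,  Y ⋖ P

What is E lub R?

Common upper bounds of {E, R}: Q, T, X.
The least among these is Q.

Q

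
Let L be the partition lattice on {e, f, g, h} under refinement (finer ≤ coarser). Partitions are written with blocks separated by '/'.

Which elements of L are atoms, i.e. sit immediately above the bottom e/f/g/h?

e/f/gh, e/fg/h, e/fh/g, ef/g/h, eg/f/h, eh/f/g

The atoms are exactly the elements that cover e/f/g/h: e/f/gh, e/fg/h, e/fh/g, ef/g/h, eg/f/h, eh/f/g.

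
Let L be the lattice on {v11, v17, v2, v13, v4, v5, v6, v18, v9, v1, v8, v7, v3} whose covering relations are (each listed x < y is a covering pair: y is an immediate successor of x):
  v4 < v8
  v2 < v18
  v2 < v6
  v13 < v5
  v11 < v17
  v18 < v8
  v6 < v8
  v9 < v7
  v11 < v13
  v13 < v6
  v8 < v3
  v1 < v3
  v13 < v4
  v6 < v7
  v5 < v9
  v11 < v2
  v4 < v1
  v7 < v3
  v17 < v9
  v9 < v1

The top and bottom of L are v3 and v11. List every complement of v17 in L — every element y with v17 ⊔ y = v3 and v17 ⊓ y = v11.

v18, v8

Need y with v17 ∨ y = v3 and v17 ∧ y = v11.
Checking each element gives: v18, v8.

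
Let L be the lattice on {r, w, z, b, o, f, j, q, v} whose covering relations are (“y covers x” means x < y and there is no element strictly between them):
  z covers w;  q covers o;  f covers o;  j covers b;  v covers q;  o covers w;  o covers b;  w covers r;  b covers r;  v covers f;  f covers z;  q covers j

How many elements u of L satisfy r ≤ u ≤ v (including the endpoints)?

9

The interval [r, v] = {b, f, j, o, q, r, v, w, z}, which has 9 elements.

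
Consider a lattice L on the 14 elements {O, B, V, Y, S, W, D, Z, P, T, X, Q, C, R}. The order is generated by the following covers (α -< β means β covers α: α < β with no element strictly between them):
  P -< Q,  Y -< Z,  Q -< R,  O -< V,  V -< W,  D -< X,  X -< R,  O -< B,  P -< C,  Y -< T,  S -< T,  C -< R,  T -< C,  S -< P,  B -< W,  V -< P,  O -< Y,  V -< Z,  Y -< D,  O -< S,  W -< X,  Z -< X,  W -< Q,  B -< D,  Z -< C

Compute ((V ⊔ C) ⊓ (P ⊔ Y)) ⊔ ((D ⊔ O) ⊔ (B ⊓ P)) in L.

R

V ∨ C = C
P ∨ Y = C
C ∧ C = C
D ∨ O = D
B ∧ P = O
D ∨ O = D
C ∨ D = R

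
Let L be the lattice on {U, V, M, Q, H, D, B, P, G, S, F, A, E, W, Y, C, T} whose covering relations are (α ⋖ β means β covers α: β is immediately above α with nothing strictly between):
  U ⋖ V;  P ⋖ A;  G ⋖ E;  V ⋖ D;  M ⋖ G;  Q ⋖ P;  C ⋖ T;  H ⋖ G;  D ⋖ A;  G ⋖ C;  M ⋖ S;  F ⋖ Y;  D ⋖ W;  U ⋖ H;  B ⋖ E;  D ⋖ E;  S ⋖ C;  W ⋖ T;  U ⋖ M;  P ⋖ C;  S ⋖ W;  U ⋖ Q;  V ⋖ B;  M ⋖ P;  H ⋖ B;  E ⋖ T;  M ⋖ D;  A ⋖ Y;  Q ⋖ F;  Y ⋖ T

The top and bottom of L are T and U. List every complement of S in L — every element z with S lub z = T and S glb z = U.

Need z with S ∨ z = T and S ∧ z = U.
Checking each element gives: B, F.

B, F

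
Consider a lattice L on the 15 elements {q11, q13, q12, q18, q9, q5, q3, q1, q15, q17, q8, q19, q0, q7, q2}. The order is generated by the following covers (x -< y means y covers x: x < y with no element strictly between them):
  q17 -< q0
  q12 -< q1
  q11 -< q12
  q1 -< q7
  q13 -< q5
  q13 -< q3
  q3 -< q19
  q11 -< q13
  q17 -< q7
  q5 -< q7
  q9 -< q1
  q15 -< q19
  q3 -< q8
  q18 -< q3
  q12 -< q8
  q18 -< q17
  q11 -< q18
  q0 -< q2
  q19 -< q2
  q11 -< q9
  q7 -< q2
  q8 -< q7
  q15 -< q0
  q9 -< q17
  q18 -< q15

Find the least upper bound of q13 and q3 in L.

Common upper bounds of {q13, q3}: q19, q2, q3, q7, q8.
The least among these is q3.

q3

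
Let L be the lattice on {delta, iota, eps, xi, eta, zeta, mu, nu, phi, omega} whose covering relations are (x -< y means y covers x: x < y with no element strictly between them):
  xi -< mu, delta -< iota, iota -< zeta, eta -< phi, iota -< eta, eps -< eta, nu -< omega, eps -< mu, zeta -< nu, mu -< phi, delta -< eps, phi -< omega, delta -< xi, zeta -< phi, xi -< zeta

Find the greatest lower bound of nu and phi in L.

Common lower bounds of {nu, phi}: delta, iota, xi, zeta.
The greatest among these is zeta.

zeta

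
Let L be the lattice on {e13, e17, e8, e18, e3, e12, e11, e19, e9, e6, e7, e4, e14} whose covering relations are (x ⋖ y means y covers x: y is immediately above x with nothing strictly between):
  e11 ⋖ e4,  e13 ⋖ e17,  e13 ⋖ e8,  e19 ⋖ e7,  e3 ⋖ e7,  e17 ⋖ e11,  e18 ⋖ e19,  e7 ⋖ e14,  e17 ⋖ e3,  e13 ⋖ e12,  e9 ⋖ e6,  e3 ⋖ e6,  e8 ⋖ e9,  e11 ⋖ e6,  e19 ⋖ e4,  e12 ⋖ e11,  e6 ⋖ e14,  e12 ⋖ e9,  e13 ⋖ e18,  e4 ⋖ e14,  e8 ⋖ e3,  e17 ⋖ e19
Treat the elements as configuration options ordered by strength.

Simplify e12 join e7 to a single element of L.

e12 ∨ e7 = e14

e14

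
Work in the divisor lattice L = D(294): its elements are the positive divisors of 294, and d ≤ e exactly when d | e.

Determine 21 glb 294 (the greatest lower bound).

21

Common lower bounds of {21, 294}: 1, 21, 3, 7.
The greatest among these is 21.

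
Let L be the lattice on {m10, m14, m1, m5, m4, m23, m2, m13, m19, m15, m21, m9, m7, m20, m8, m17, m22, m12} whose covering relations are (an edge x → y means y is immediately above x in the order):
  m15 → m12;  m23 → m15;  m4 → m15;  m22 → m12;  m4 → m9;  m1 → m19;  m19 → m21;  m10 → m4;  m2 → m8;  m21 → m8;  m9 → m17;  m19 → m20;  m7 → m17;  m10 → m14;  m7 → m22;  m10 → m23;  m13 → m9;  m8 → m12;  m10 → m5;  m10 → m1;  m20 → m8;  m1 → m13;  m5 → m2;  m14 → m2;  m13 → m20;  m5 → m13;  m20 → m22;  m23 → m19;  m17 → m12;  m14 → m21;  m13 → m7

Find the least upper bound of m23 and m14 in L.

Common upper bounds of {m23, m14}: m12, m21, m8.
The least among these is m21.

m21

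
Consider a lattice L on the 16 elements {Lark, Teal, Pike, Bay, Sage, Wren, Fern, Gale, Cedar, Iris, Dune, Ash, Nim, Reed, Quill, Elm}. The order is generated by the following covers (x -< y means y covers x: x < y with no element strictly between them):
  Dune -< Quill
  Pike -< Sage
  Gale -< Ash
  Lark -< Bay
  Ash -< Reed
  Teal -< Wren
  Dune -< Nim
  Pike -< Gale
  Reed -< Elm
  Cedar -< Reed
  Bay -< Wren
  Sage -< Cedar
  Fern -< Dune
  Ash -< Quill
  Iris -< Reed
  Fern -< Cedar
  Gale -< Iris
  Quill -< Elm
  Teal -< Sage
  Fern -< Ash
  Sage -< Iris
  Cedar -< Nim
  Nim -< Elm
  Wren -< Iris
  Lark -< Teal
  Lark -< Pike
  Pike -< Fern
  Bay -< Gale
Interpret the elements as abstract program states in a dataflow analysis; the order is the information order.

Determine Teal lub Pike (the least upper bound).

Sage

Common upper bounds of {Teal, Pike}: Cedar, Elm, Iris, Nim, Reed, Sage.
The least among these is Sage.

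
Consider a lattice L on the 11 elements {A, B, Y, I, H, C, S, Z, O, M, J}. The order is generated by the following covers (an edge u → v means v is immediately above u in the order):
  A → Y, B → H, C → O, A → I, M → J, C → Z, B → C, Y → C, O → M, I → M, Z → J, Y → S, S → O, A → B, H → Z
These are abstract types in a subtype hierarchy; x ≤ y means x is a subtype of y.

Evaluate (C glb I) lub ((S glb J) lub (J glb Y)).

C ∧ I = A
S ∧ J = S
J ∧ Y = Y
S ∨ Y = S
A ∨ S = S

S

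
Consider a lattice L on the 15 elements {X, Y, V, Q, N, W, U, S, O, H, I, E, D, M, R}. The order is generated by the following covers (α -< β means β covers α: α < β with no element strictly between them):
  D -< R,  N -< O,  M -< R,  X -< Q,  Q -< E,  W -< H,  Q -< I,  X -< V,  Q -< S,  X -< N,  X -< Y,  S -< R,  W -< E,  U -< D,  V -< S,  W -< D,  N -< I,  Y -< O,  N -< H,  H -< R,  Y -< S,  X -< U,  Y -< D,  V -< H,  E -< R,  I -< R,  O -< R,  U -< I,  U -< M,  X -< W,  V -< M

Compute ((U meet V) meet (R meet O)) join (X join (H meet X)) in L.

X

U ∧ V = X
R ∧ O = O
X ∧ O = X
H ∧ X = X
X ∨ X = X
X ∨ X = X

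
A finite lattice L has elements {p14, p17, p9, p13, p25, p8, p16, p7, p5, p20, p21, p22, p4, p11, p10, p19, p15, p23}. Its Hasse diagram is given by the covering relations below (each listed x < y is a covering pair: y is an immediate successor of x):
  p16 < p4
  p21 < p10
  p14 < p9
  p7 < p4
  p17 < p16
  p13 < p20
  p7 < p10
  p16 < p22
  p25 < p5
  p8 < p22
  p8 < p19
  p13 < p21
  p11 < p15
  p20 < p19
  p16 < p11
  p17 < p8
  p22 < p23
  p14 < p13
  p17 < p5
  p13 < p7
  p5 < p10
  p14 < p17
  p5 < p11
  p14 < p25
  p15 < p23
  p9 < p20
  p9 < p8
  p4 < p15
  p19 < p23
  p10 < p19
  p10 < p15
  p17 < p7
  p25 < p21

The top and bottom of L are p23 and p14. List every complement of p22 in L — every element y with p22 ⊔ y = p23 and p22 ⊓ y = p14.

p13, p21, p25

Need y with p22 ∨ y = p23 and p22 ∧ y = p14.
Checking each element gives: p13, p21, p25.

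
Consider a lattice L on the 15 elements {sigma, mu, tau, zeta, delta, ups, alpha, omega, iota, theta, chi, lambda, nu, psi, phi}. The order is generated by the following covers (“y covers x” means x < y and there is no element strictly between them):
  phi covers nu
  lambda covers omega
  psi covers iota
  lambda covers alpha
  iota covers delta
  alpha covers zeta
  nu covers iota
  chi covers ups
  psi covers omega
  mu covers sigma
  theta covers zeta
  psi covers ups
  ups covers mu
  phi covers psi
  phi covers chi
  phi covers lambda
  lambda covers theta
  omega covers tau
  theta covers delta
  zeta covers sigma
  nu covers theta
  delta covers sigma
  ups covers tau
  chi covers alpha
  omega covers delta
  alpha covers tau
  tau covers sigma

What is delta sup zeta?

Common upper bounds of {delta, zeta}: lambda, nu, phi, theta.
The least among these is theta.

theta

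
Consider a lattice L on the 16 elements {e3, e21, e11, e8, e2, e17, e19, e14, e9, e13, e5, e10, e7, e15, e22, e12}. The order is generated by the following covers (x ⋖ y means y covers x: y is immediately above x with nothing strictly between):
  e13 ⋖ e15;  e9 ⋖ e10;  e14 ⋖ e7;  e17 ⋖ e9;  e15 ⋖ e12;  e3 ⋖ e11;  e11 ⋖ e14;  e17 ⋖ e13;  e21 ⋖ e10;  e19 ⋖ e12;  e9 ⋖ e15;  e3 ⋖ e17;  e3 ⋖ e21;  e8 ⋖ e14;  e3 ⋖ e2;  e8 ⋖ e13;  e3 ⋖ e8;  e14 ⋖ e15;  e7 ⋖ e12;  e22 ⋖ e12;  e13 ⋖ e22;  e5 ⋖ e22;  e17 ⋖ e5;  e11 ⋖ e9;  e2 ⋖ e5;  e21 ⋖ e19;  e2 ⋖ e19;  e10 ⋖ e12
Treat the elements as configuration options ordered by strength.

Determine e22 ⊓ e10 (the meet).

e17

Common lower bounds of {e22, e10}: e17, e3.
The greatest among these is e17.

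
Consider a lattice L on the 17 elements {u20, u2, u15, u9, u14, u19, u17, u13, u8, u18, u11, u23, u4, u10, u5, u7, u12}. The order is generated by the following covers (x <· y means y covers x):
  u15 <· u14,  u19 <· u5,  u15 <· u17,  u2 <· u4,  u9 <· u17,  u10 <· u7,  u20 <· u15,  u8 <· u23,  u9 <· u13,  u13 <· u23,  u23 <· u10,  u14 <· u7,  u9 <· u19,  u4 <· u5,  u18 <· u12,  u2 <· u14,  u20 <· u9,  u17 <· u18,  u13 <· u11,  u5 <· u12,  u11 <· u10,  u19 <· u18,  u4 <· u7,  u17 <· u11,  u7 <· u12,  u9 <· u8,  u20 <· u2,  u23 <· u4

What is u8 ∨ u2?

u4

Common upper bounds of {u8, u2}: u12, u4, u5, u7.
The least among these is u4.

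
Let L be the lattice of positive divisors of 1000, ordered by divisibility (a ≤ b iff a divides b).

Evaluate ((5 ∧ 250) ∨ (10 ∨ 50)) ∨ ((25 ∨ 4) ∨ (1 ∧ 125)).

5 ∧ 250 = 5
10 ∨ 50 = 50
5 ∨ 50 = 50
25 ∨ 4 = 100
1 ∧ 125 = 1
100 ∨ 1 = 100
50 ∨ 100 = 100

100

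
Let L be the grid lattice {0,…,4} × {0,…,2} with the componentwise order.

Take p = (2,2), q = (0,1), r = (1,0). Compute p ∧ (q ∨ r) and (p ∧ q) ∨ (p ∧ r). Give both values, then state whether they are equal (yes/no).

(1,1); (1,1); yes

q ∨ r = (1,1), so p ∧ (q ∨ r) = (2,2) ∧ (1,1) = (1,1).
p ∧ q = (0,1) and p ∧ r = (1,0), so (p ∧ q) ∨ (p ∧ r) = (0,1) ∨ (1,0) = (1,1).
Equal: yes.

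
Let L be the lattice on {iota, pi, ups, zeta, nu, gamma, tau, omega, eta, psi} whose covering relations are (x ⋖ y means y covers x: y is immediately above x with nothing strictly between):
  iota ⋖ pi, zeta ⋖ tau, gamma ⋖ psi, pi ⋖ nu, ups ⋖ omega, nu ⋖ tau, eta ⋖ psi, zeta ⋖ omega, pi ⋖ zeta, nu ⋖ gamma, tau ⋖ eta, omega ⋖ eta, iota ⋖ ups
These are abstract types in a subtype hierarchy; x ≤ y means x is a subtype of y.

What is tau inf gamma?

Common lower bounds of {tau, gamma}: iota, nu, pi.
The greatest among these is nu.

nu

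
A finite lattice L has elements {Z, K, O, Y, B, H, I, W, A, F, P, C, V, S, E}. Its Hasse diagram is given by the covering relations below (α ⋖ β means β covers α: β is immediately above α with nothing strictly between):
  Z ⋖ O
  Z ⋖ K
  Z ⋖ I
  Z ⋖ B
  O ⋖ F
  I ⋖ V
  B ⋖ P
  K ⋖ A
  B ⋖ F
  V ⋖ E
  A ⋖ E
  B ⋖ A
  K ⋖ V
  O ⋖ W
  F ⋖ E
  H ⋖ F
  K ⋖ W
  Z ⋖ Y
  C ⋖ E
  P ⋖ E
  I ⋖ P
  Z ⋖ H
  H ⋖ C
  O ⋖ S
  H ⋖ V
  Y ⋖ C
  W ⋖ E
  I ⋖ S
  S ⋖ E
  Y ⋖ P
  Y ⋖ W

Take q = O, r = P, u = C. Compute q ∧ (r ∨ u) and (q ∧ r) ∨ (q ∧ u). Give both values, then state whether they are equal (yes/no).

r ∨ u = E, so q ∧ (r ∨ u) = O ∧ E = O.
q ∧ r = Z and q ∧ u = Z, so (q ∧ r) ∨ (q ∧ u) = Z ∨ Z = Z.
Equal: no.

O; Z; no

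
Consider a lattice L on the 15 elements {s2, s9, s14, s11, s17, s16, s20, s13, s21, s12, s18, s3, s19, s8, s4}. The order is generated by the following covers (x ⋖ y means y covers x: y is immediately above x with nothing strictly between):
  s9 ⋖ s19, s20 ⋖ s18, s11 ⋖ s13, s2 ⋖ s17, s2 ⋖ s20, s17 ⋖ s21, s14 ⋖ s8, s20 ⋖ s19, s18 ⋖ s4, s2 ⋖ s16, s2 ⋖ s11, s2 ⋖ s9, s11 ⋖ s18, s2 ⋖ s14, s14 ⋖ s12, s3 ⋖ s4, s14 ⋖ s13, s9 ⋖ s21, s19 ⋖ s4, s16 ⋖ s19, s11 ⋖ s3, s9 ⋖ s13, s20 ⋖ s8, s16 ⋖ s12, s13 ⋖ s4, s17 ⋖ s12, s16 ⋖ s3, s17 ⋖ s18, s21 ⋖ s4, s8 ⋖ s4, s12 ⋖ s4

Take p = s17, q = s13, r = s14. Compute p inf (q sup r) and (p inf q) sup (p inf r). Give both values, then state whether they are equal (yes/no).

q sup r = s13, so p inf (q sup r) = s17 inf s13 = s2.
p inf q = s2 and p inf r = s2, so (p inf q) sup (p inf r) = s2 sup s2 = s2.
Equal: yes.

s2; s2; yes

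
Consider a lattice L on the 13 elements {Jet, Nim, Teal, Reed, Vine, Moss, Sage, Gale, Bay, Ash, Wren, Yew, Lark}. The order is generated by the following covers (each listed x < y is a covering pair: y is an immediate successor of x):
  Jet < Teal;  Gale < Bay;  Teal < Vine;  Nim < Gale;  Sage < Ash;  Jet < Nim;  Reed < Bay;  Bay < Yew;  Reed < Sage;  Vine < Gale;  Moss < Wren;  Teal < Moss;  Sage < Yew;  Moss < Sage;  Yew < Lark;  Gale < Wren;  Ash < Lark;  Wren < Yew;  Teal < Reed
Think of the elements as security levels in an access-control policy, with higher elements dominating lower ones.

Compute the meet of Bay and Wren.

Gale

Common lower bounds of {Bay, Wren}: Gale, Jet, Nim, Teal, Vine.
The greatest among these is Gale.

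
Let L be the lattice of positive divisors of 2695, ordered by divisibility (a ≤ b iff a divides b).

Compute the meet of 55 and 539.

Common lower bounds of {55, 539}: 1, 11.
The greatest among these is 11.

11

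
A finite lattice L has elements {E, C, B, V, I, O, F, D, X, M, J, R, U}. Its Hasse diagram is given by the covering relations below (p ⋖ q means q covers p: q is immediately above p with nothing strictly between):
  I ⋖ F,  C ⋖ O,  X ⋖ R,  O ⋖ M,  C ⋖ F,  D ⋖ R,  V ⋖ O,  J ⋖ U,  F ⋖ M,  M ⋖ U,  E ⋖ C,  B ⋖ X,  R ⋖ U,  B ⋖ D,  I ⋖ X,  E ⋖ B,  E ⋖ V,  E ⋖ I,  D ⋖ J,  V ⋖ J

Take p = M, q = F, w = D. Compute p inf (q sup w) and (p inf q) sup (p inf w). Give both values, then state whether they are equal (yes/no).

M; F; no

q sup w = U, so p inf (q sup w) = M inf U = M.
p inf q = F and p inf w = E, so (p inf q) sup (p inf w) = F sup E = F.
Equal: no.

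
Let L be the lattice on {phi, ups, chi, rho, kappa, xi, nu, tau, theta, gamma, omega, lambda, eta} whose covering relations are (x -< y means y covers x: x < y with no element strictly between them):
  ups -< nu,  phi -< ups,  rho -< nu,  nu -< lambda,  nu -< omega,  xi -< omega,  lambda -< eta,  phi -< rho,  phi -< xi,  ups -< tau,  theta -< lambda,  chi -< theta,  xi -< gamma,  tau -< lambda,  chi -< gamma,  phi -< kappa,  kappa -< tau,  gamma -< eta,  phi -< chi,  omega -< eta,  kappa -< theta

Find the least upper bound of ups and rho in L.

Common upper bounds of {ups, rho}: eta, lambda, nu, omega.
The least among these is nu.

nu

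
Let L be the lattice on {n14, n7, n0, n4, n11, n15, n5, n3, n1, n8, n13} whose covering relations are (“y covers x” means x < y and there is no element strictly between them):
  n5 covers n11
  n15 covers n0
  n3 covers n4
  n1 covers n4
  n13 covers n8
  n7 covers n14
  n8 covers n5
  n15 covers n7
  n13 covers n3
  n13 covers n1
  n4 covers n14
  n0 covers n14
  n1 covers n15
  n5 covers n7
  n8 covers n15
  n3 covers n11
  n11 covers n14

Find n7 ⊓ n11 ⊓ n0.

n14

Common lower bounds of {n7, n11, n0}: n14.
The greatest among these is n14.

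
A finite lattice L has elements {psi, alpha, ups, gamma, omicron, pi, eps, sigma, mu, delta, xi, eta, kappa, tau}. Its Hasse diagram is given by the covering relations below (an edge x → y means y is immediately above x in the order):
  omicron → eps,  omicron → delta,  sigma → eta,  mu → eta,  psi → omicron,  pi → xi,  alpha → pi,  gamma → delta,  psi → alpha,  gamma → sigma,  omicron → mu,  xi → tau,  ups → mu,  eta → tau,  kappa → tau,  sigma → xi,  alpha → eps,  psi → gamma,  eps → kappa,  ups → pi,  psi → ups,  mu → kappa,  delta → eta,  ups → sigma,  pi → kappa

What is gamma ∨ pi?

xi

Common upper bounds of {gamma, pi}: tau, xi.
The least among these is xi.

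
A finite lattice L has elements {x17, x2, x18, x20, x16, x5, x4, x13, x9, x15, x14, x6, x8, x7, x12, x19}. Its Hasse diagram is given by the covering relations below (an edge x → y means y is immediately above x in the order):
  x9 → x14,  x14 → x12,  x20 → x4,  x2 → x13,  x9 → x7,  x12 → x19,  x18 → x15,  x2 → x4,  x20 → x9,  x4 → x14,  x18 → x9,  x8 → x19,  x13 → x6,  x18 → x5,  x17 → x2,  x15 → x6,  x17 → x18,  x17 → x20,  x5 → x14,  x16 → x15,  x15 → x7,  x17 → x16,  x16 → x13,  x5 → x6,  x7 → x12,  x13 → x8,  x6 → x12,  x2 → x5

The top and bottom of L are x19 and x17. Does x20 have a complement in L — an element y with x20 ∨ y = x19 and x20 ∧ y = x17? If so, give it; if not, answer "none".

x8

Need y with x20 ∨ y = x19 and x20 ∧ y = x17.
Checking each element gives: x8.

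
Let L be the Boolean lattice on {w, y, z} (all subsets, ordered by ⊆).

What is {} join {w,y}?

Under ⊆, join is union: {} ∪ {w,y} = {w,y}.

{w,y}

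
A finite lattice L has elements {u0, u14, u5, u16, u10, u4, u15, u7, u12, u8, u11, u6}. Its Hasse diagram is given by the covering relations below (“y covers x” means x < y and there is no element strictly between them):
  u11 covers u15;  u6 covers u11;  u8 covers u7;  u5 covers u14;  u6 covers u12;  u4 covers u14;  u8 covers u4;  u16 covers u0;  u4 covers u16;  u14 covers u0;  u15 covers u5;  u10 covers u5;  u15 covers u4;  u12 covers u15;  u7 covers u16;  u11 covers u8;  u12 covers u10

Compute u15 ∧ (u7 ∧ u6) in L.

u7 ∧ u6 = u7
u15 ∧ u7 = u16

u16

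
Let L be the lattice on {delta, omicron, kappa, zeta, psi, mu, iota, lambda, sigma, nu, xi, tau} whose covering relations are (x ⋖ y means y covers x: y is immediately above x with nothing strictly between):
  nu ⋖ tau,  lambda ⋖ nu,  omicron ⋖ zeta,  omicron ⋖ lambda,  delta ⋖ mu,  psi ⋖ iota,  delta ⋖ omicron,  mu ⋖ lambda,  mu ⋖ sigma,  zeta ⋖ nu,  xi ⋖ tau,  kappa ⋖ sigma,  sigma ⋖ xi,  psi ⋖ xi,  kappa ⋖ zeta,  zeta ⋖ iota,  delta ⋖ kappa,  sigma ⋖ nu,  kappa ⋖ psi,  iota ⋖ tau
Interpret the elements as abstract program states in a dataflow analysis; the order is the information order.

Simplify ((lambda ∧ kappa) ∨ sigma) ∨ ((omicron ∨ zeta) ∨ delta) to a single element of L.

nu

lambda ∧ kappa = delta
delta ∨ sigma = sigma
omicron ∨ zeta = zeta
zeta ∨ delta = zeta
sigma ∨ zeta = nu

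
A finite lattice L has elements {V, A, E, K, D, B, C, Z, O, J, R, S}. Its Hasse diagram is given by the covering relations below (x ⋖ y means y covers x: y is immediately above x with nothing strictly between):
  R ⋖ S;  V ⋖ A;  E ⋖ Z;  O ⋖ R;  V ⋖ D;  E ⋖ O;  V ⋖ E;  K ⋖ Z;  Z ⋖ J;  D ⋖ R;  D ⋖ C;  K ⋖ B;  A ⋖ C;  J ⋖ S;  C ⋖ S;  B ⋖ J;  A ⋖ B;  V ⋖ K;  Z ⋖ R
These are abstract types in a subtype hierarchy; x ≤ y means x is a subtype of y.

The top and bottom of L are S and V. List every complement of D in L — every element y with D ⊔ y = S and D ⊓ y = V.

B, J

Need y with D ∨ y = S and D ∧ y = V.
Checking each element gives: B, J.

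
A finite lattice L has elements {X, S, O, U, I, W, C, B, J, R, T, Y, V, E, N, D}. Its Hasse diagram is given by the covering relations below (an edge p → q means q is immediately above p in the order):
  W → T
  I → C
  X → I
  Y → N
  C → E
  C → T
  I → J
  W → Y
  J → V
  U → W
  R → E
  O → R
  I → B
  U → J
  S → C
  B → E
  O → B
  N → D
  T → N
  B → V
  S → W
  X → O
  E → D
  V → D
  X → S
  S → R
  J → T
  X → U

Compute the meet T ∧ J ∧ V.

J

Common lower bounds of {T, J, V}: I, J, U, X.
The greatest among these is J.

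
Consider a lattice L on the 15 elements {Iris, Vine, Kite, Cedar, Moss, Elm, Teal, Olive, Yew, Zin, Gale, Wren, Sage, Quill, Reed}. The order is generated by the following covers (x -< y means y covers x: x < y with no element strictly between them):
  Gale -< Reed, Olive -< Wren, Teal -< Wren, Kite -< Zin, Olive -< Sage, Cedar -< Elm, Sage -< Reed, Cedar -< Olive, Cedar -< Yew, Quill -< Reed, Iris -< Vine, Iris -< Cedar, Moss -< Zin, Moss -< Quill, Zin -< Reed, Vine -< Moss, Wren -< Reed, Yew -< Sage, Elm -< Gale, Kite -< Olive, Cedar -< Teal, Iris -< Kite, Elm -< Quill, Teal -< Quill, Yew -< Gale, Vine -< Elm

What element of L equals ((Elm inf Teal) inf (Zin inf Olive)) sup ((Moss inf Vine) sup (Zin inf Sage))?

Zin

Elm ∧ Teal = Cedar
Zin ∧ Olive = Kite
Cedar ∧ Kite = Iris
Moss ∧ Vine = Vine
Zin ∧ Sage = Kite
Vine ∨ Kite = Zin
Iris ∨ Zin = Zin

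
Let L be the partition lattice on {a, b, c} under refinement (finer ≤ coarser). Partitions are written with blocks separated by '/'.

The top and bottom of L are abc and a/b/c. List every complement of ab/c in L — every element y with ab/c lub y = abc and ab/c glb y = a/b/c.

a/bc, ac/b

Need y with ab/c ∨ y = abc and ab/c ∧ y = a/b/c.
Checking each element gives: a/bc, ac/b.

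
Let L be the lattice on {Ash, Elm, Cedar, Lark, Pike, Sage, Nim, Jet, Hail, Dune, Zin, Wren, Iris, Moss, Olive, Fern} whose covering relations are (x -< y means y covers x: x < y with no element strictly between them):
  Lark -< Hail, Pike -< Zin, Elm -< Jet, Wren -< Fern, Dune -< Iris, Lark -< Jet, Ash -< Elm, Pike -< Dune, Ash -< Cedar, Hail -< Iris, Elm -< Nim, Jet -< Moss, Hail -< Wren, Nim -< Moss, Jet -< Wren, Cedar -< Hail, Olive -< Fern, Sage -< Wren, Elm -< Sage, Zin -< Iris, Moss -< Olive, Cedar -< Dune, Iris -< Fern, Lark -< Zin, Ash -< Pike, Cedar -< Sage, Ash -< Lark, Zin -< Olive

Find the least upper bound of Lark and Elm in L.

Jet

Common upper bounds of {Lark, Elm}: Fern, Jet, Moss, Olive, Wren.
The least among these is Jet.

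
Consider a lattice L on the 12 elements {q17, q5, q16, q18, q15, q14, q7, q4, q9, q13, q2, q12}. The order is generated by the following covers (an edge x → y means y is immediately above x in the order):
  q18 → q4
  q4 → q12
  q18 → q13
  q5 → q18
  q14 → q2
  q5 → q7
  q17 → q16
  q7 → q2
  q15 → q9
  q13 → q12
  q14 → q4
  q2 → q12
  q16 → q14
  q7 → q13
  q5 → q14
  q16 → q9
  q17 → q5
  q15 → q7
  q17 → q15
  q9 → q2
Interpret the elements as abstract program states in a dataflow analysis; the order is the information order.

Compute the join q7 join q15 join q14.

q2

Common upper bounds of {q7, q15, q14}: q12, q2.
The least among these is q2.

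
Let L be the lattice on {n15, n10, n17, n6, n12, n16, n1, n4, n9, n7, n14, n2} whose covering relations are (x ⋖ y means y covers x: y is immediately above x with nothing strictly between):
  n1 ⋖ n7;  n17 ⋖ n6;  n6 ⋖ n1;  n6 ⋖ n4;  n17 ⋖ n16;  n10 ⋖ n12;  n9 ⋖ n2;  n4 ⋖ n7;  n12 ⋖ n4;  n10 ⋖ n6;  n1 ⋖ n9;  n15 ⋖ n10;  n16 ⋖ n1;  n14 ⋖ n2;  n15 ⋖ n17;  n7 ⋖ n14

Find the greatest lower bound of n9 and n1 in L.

Common lower bounds of {n9, n1}: n1, n10, n15, n16, n17, n6.
The greatest among these is n1.

n1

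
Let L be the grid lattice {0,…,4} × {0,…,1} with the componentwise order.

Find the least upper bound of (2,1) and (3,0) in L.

Common upper bounds of {(2,1), (3,0)}: (3,1), (4,1).
The least among these is (3,1).

(3,1)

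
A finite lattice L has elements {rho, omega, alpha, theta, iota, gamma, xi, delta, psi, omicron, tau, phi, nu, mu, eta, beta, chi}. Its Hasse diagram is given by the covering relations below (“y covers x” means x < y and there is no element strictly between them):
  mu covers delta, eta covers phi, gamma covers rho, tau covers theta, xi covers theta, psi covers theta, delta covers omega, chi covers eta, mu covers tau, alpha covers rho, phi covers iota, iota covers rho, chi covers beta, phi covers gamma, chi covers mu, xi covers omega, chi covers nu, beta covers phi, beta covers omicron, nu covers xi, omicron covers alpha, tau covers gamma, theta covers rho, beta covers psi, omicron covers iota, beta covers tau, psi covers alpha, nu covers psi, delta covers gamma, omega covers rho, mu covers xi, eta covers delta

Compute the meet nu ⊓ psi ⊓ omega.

rho

Common lower bounds of {nu, psi, omega}: rho.
The greatest among these is rho.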